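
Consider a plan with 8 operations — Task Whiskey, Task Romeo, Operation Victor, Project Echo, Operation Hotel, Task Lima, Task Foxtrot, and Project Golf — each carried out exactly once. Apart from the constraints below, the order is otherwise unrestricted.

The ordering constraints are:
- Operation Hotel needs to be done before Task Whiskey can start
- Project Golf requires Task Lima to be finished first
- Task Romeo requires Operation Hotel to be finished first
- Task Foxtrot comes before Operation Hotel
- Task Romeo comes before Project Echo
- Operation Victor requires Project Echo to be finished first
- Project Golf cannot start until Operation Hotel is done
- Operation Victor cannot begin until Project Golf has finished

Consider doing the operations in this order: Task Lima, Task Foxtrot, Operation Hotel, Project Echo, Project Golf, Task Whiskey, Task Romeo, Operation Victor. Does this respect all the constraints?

The sequence places Project Echo ahead of Task Romeo.
But one of the constraints requires Task Romeo before Project Echo, so this ordering violates it.

No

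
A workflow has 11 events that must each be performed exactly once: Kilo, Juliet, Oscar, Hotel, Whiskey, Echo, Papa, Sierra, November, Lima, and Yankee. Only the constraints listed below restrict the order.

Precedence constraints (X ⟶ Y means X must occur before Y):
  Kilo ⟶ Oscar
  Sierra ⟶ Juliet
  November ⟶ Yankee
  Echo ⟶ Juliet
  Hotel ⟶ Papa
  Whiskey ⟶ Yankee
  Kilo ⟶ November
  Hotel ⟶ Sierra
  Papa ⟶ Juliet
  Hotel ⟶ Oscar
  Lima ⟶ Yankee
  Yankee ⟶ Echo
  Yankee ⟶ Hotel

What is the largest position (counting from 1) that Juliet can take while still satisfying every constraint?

Nothing depends on Juliet, so it can be the final event, position 11.

11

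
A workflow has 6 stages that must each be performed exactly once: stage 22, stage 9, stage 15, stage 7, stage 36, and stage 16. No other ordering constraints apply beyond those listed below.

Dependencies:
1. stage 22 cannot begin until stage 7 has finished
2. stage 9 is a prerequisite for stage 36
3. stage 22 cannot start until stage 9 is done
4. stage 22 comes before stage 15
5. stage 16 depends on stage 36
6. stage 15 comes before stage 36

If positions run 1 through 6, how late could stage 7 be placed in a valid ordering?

2

The stages that are forced after stage 7, directly or by a chain of constraints, are stage 22, stage 15, stage 36, stage 16. That's 4 stages.
So at least 4 stages follow stage 7, putting stage 7 no later than position 2. That position is achievable by scheduling everything else first.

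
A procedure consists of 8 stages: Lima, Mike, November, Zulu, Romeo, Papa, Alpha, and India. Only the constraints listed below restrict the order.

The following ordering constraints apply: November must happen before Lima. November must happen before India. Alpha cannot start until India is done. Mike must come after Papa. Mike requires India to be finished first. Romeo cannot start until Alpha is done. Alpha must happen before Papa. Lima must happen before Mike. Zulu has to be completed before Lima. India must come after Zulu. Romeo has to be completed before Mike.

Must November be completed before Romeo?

Yes

Following the dependencies: November → India → Alpha → Romeo.
Hence November necessarily comes before Romeo.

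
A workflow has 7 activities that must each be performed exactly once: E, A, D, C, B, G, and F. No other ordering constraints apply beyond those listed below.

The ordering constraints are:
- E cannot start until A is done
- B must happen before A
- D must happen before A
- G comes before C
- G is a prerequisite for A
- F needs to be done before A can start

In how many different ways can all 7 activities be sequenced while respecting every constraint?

108

The activities with no prerequisites are D, B, G, F; any of them can be placed first.
Systematically extending each partial ordering one activity at a time and counting, there are 108 complete orderings.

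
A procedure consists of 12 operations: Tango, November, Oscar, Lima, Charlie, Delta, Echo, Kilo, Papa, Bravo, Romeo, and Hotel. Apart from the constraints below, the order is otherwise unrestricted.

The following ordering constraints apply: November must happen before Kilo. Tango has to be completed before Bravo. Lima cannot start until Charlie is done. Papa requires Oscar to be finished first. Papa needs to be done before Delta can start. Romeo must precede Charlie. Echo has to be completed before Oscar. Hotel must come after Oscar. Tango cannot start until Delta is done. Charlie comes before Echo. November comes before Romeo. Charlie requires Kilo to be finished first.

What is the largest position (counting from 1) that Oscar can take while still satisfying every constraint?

7

The operations that are forced after Oscar, directly or by a chain of constraints, are Tango, Delta, Papa, Bravo, Hotel. That's 5 operations.
With 5 mandatory successors out of 12 operations total, the latest slot for Oscar is 12−5 = 7, and it's reachable by doing all non-successors before Oscar.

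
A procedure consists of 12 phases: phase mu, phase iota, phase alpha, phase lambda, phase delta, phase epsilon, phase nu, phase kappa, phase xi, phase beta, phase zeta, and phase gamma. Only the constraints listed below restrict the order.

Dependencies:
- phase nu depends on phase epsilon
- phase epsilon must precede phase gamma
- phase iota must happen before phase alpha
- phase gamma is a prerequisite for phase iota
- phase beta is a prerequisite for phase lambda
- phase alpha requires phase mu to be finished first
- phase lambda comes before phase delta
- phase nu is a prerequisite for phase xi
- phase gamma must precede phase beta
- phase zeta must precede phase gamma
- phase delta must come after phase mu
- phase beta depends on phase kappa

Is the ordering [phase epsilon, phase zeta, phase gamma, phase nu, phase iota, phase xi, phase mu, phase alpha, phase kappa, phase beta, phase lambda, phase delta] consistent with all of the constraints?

Checking each listed constraint against this order: for instance, phase gamma is in position 3 and phase beta in position 10, so that constraint holds — and the remaining constraints check out the same way.

Yes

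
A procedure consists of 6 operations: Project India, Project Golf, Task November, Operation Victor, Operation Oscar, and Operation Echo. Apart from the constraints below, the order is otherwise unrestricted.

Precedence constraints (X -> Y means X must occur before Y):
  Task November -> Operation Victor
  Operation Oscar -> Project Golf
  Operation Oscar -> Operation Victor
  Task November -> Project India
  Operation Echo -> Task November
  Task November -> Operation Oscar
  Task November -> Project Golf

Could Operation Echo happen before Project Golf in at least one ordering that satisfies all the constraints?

Every valid ordering already has Operation Echo before Project Golf (the constraints require it), so in particular at least one does.

Yes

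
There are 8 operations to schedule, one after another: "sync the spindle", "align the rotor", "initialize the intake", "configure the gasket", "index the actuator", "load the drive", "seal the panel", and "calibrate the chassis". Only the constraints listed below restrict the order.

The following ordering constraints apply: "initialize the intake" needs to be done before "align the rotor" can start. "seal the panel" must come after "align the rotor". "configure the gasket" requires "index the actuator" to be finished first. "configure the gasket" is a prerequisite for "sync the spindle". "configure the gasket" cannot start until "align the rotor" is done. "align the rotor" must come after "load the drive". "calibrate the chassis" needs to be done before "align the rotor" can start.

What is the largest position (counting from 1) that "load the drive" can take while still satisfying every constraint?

4

Every operation that must follow "load the drive" has to come after it. Tracing all chains starting from "load the drive", those operations are: "sync the spindle", "align the rotor", "configure the gasket", "seal the panel" — 4 in total.
With 4 mandatory successors out of 8 operations total, the latest slot for "load the drive" is 8−4 = 4, and it's reachable by doing all non-successors before "load the drive".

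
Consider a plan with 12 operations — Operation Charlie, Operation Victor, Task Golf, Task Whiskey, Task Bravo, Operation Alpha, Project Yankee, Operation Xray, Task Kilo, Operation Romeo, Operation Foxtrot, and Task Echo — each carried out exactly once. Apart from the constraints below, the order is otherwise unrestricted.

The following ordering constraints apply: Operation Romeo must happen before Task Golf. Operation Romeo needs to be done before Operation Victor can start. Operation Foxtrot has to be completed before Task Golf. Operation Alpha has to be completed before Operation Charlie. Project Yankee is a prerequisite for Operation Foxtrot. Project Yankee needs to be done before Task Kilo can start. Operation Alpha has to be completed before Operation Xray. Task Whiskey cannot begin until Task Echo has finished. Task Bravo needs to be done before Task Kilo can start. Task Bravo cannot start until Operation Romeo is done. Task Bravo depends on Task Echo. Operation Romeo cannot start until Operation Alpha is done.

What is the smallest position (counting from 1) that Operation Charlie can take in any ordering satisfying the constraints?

The only operation forced before Operation Charlie (directly or transitively) is Operation Alpha.
With 1 mandatory predecessor, the earliest Operation Charlie can sit is position 1+1 = 2, and placing just that one first achieves it.

2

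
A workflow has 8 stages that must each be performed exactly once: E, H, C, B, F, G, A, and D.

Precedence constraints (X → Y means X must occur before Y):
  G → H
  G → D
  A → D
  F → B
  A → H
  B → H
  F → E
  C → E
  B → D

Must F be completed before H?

Yes

Following the dependencies: F → B → H.
So F must precede H in any valid ordering.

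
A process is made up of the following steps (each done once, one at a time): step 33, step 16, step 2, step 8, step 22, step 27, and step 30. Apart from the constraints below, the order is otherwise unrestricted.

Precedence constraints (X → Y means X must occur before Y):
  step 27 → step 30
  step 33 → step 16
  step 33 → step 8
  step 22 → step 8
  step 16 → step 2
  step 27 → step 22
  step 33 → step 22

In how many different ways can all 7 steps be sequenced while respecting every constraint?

The steps with no prerequisites are step 33, step 27; any of them can be placed first.
Systematically extending each partial ordering one step at a time and counting, there are 81 complete orderings.

81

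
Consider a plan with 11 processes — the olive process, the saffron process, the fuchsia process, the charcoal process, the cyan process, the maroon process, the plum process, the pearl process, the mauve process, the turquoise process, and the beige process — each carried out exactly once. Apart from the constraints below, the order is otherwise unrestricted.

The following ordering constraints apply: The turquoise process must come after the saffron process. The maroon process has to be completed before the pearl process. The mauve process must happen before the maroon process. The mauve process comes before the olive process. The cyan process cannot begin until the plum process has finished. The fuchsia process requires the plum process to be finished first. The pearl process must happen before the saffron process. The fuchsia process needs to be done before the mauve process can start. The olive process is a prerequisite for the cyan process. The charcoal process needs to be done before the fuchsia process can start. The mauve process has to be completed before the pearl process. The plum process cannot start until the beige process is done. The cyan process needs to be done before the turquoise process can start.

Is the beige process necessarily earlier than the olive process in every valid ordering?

Yes

Chaining the stated constraints: the beige process → the plum process → the fuchsia process → the mauve process → the olive process.
So the beige process must precede the olive process in any valid ordering.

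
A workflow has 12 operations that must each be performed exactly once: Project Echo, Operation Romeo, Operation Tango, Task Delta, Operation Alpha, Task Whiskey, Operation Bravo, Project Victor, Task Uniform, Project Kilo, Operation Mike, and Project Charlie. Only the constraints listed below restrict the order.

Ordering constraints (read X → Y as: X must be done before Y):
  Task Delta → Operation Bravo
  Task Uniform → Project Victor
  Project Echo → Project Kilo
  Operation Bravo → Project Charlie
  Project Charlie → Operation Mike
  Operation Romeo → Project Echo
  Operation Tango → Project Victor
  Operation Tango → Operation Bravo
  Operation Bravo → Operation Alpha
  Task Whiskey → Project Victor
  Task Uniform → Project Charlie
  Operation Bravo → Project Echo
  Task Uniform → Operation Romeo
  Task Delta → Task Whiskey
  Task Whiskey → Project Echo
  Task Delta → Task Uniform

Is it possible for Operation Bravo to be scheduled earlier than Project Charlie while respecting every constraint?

The constraints force Operation Bravo before Project Charlie, so yes — every valid ordering has Operation Bravo earlier.

Yes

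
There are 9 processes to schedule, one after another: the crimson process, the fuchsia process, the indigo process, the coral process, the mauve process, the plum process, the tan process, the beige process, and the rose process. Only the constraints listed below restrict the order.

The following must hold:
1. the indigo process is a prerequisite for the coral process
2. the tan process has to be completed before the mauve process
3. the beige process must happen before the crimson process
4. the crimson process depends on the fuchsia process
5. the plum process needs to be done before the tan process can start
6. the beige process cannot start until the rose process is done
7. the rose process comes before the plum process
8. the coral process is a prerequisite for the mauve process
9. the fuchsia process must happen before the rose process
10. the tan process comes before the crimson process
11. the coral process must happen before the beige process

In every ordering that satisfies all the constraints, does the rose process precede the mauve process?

Yes

Tracing the constraints gives a chain: the rose process → the plum process → the tan process → the mauve process.
Hence the rose process necessarily comes before the mauve process.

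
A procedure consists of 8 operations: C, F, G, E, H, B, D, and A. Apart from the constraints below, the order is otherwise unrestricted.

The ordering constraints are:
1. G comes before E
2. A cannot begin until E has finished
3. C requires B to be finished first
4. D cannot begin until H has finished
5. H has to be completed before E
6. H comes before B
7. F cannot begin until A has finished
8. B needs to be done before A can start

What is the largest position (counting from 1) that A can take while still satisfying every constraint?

7

Following the constraints forward from A, its only required successor is F.
With 1 mandatory successor out of 8 operations total, the latest slot for A is 8−1 = 7, and it's reachable by doing all non-successors before A.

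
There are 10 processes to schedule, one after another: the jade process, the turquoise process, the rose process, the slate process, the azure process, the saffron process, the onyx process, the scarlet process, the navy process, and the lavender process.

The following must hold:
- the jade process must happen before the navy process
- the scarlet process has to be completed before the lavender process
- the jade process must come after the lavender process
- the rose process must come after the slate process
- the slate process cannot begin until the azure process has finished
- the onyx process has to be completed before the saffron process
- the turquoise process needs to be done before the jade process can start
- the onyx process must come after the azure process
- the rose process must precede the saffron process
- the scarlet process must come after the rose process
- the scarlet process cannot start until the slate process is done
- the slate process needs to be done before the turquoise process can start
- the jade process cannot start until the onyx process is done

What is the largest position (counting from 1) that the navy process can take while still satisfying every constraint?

10

The navy process has no required successors, so nothing stops it from going last (position 10).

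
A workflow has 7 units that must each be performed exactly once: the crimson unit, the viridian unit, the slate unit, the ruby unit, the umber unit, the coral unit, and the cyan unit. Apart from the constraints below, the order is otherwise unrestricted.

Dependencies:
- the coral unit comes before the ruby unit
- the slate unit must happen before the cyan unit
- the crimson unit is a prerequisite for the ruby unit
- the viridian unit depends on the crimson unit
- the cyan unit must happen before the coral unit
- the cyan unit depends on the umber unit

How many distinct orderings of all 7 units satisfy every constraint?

3 units have no prerequisites (the crimson unit, the slate unit, the umber unit), so any of them could come first.
Enumerating by repeatedly choosing an available unit (one whose prerequisites are all placed) gives 40 distinct complete orderings.

40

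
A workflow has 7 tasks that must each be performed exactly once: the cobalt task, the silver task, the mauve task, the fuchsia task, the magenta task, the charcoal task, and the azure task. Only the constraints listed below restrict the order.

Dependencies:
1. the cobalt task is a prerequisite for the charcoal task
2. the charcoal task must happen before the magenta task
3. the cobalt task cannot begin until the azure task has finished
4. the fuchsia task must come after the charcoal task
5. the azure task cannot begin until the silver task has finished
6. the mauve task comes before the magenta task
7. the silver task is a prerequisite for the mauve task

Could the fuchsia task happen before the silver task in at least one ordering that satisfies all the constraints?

Following the silver task → the azure task → the cobalt task → the charcoal task → the fuchsia task, the silver task must precede the fuchsia task in every valid ordering.
Hence the fuchsia task can never be scheduled before the silver task.

No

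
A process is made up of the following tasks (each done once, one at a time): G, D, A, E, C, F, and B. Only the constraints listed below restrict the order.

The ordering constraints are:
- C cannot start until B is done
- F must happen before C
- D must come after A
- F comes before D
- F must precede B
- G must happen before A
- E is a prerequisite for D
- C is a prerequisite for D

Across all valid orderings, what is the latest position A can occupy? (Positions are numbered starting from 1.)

6

The only task forced after A (directly or by a chain) is D.
So at least 1 task follows A, putting A no later than position 6. That position is achievable by scheduling everything else first.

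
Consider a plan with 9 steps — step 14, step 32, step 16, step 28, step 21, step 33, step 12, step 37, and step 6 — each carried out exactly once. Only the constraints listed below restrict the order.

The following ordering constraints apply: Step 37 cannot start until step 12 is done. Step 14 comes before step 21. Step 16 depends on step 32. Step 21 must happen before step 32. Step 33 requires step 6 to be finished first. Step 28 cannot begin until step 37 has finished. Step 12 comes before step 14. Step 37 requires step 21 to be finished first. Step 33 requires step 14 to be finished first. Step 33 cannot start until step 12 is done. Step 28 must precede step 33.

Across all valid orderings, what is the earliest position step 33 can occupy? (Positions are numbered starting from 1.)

7

The steps that are forced before step 33, directly or transitively, are step 14, step 28, step 21, step 12, step 37, step 6. That's 6 steps.
With 6 mandatory predecessors, the earliest step 33 can sit is position 6+1 = 7, and placing just those 6 first achieves it.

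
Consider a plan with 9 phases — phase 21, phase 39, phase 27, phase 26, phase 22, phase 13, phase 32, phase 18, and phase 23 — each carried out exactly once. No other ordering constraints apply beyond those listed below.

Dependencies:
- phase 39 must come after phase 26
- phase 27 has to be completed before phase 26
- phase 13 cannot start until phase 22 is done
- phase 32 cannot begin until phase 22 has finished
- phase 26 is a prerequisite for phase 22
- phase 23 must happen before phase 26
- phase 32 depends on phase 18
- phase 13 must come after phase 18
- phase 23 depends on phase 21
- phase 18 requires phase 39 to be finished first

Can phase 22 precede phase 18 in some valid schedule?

Yes

The constraints leave phase 22 and phase 18 unordered relative to each other; nothing requires phase 18 earlier.
That means at least one valid schedule has phase 22 before phase 18.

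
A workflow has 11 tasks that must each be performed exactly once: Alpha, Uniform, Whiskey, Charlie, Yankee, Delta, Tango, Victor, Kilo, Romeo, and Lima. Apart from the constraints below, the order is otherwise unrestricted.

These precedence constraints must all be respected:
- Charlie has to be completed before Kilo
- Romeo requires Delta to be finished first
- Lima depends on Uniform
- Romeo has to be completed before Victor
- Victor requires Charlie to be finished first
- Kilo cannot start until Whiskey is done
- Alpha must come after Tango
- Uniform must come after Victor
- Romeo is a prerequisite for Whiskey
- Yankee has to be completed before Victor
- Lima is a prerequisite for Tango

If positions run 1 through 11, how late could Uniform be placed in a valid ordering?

The tasks that are forced after Uniform, directly or by a chain of constraints, are Alpha, Tango, Lima. That's 3 tasks.
With 3 mandatory successors out of 11 tasks total, the latest slot for Uniform is 11−3 = 8, and it's reachable by doing all non-successors before Uniform.

8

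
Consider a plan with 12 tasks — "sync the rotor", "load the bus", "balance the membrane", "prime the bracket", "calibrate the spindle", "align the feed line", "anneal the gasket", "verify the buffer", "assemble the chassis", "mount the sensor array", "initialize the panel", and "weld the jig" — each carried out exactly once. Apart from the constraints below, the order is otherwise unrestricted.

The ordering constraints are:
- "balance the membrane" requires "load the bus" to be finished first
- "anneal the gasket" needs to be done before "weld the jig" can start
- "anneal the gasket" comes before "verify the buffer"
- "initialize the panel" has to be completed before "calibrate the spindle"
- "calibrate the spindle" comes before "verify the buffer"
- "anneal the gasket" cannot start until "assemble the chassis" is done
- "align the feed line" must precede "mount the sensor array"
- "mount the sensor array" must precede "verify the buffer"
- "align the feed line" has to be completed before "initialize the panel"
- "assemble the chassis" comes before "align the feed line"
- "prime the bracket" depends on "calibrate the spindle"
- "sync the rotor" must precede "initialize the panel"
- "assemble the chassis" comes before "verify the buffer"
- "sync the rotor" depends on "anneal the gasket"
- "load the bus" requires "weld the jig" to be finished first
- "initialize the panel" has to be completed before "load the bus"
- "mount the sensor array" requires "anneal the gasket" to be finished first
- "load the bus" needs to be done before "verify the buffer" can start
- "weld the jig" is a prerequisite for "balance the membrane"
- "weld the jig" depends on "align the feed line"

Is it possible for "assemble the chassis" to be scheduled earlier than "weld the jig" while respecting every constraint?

Every valid ordering already has "assemble the chassis" before "weld the jig" (the constraints require it), so in particular at least one does.

Yes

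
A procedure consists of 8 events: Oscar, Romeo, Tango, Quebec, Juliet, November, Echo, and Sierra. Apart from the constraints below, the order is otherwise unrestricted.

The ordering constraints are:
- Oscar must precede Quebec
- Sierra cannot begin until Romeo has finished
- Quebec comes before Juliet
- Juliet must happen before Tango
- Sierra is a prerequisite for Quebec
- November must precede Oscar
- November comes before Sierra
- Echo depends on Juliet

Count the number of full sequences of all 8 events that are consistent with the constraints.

10

2 events have no prerequisites (Romeo, November), so any of them could come first.
Enumerating by repeatedly choosing an available event (one whose prerequisites are all placed) gives 10 distinct complete orderings.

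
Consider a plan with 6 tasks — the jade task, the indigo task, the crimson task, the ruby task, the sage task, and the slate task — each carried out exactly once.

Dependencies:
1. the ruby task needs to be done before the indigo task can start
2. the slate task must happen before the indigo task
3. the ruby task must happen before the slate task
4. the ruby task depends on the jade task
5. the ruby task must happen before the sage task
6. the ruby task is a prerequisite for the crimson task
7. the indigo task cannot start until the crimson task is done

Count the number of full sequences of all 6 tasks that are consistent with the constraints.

8

Only the jade task has no prerequisites, so it must go first.
Systematically extending each partial ordering one task at a time and counting, there are 8 complete orderings.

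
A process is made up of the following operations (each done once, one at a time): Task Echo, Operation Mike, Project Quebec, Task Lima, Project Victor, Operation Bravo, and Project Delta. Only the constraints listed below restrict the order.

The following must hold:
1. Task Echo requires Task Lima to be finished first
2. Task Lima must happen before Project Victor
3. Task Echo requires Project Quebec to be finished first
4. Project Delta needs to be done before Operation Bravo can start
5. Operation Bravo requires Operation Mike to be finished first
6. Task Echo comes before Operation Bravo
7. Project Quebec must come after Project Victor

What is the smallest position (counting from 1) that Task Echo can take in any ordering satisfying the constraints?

The operations that are forced before Task Echo, directly or transitively, are Project Quebec, Task Lima, Project Victor. That's 3 operations.
With 3 mandatory predecessors, the earliest Task Echo can sit is position 3+1 = 4, and placing just those 3 first achieves it.

4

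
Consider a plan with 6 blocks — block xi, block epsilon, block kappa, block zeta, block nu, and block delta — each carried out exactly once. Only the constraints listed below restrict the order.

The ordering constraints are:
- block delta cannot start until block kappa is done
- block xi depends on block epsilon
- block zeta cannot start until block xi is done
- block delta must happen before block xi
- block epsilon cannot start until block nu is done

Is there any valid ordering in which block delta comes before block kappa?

There is a dependency chain block kappa → block delta, so block delta always comes after block kappa.
Hence block delta can never be scheduled before block kappa.

No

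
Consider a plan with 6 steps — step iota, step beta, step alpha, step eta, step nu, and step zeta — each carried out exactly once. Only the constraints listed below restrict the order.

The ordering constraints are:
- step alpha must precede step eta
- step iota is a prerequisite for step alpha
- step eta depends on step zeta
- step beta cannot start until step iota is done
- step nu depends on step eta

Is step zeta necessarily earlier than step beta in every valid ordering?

No chain of constraints connects step zeta to step beta in either direction.
A valid ordering placing step beta before step zeta exists, so the answer is no.

No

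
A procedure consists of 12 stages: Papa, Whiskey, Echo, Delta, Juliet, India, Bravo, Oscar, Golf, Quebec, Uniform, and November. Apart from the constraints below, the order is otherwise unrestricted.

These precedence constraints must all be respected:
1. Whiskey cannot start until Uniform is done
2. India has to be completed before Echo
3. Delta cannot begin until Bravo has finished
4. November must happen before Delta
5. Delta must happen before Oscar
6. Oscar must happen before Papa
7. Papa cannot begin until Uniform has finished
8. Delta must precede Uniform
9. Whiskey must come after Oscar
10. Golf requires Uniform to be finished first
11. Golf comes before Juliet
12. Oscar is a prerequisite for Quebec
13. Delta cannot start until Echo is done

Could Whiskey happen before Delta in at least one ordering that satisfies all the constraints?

No

There is a dependency chain Delta → Uniform → Whiskey, so Whiskey always comes after Delta.
So no valid ordering can have Whiskey before Delta.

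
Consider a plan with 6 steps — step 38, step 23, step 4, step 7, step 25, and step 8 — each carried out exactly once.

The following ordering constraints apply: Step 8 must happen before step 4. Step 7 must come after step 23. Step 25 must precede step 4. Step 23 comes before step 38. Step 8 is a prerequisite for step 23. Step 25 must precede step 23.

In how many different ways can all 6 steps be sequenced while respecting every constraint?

The steps with no prerequisites are step 25, step 8; any of them can be placed first.
Systematically extending each partial ordering one step at a time and counting, there are 16 complete orderings.

16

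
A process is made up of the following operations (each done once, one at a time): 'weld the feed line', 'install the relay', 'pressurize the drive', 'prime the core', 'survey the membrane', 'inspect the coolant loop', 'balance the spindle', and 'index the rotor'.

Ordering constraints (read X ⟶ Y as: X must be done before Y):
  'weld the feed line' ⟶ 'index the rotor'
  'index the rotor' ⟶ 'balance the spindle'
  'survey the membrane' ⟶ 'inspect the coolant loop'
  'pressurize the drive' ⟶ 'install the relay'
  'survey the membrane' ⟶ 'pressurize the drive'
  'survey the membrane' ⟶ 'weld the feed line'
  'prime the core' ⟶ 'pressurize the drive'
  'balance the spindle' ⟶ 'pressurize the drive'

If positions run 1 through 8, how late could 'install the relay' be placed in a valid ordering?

8

'install the relay' has no required successors, so nothing stops it from going last (position 8).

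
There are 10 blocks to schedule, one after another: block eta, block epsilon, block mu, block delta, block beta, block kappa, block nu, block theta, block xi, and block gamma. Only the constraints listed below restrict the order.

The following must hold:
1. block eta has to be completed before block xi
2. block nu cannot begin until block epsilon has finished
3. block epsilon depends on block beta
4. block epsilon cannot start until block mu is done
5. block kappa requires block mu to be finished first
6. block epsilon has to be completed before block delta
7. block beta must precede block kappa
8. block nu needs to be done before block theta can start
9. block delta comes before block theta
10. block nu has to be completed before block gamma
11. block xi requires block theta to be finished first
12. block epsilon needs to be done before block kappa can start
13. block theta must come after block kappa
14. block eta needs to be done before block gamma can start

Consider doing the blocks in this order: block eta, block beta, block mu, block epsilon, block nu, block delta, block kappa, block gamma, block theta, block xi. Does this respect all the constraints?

Yes

Every stated constraint is respected: block eta sits at position 1, ahead of block xi at position 10, and each of the other listed pairs likewise has the predecessor earlier in the sequence.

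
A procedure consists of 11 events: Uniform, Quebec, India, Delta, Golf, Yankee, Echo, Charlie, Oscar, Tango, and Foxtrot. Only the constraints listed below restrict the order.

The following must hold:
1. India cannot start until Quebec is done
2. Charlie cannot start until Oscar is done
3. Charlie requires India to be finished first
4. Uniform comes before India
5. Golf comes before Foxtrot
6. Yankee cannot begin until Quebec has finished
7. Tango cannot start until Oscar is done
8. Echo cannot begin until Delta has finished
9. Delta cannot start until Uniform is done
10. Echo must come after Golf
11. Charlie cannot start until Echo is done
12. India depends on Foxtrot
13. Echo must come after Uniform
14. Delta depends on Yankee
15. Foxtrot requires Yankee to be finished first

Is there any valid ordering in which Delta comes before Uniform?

The constraints give a chain Uniform → Delta, which forces Uniform before Delta.
So no valid ordering can have Delta before Uniform.

No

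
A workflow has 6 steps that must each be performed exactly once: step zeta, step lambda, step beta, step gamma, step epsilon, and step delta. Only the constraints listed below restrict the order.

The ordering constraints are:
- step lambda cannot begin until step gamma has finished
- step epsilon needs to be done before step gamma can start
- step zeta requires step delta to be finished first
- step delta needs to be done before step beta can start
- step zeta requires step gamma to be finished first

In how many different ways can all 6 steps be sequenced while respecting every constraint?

26

The steps with no prerequisites are step epsilon, step delta; any of them can be placed first.
Systematically extending each partial ordering one step at a time and counting, there are 26 complete orderings.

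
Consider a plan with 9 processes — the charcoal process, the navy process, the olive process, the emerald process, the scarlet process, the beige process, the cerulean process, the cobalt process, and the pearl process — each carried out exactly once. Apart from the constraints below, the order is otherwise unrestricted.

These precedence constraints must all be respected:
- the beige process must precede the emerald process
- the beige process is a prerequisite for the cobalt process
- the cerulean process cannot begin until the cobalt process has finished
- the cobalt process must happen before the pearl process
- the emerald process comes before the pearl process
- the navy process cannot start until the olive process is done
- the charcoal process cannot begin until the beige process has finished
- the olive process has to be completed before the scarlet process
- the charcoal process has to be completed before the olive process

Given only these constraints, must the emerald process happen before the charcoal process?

Nothing in the constraints links the emerald process and the charcoal process; they are unordered relative to each other.
A valid ordering placing the charcoal process before the emerald process exists, so the answer is no.

No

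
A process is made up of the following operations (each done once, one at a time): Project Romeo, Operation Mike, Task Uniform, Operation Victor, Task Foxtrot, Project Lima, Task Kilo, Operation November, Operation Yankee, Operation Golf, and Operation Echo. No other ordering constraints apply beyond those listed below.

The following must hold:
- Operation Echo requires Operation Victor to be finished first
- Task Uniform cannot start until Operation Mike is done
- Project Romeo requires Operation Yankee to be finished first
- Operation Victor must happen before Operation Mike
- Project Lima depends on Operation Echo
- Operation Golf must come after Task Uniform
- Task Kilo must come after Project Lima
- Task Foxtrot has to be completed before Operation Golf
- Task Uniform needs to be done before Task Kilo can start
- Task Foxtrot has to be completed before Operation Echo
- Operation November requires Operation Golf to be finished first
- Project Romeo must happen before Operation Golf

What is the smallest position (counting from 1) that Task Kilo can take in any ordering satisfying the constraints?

Working backwards through the constraints from Task Kilo, its full set of required predecessors is Operation Mike, Task Uniform, Operation Victor, Task Foxtrot, Project Lima, Operation Echo — 6 of them.
With 6 mandatory predecessors, the earliest Task Kilo can sit is position 6+1 = 7, and placing just those 6 first achieves it.

7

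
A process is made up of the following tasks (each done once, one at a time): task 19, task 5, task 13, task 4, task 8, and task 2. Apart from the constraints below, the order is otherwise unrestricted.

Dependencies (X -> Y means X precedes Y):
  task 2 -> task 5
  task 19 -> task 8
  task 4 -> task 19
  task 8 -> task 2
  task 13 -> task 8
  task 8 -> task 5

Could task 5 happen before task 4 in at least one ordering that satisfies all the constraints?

Following task 4 → task 19 → task 8 → task 5, task 4 must precede task 5 in every valid ordering.
Hence task 5 can never be scheduled before task 4.

No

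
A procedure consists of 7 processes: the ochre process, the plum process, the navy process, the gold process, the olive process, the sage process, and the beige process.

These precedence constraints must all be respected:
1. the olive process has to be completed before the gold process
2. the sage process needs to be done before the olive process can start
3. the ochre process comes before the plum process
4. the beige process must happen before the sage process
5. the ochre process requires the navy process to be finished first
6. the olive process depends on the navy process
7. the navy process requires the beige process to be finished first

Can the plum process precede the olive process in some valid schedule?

Yes

No chain of constraints runs from the olive process to the plum process, so the olive process is not required to come first.
That means at least one valid schedule has the plum process before the olive process.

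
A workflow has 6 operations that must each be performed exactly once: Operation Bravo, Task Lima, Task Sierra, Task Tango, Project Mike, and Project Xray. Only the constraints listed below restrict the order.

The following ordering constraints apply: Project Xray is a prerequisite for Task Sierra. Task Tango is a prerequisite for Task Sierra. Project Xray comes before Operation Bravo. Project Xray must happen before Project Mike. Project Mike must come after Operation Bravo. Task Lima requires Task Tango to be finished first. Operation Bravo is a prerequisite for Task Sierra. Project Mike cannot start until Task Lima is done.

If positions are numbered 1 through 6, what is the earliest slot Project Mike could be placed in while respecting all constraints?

The operations that are forced before Project Mike, directly or transitively, are Operation Bravo, Task Lima, Task Tango, Project Xray. That's 4 operations.
With 4 mandatory predecessors, the earliest Project Mike can sit is position 4+1 = 5, and placing just those 4 first achieves it.

5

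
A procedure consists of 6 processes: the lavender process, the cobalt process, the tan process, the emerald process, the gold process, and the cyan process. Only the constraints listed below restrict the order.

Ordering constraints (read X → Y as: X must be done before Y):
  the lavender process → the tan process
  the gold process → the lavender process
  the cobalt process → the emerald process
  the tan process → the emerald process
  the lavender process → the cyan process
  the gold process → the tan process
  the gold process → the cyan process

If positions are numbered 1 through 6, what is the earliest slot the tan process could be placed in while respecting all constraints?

Working backwards through the constraints from the tan process, its full set of required predecessors is the lavender process, the gold process — 2 of them.
So at minimum 2 processes come before the tan process, putting the tan process no earlier than position 3. That position is achievable by scheduling exactly those predecessors first.

3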